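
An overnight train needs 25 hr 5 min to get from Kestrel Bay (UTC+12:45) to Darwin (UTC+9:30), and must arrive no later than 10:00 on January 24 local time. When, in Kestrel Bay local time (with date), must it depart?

Target arrival in UTC: 10:00 − 9:30 = 00:30 on Jan 24.
Subtract 25 hours and 5 minutes → departure 23:25 UTC on Jan 22.
Kestrel Bay is UTC+12:45: 23:25 + 12:45 = 12:10 on Jan 23.

12:10 on January 23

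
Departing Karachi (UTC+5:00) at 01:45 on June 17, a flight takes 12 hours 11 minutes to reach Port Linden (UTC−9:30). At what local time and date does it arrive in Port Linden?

23:26 on Jun 16

Port Linden is 14:30 behind Karachi.
After 12 hours and 11 minutes it is 13:56 in Karachi.
Shift by the zone difference: 13:56 − 14:30 = 23:26 on Jun 16 in Port Linden.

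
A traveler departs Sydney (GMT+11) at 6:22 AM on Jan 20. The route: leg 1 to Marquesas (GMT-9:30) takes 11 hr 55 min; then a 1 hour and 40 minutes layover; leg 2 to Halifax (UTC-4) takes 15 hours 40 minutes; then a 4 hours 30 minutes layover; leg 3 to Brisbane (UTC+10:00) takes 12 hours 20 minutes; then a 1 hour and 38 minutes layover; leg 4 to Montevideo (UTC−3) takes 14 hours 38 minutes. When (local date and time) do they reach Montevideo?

Convert departure to UTC: 6:22 AM − 11:00 = 7:22 PM UTC on Jan 19.
Add 11 hours 55 minutes leg 1 → 7:17 AM UTC (Jan 20).
Add 1 hour 40 minutes layover in Marquesas → 8:57 AM UTC.
Add 15 hours and 40 minutes leg 2 → 12:37 AM UTC (Jan 21).
Add 4 hours and 30 minutes layover in Halifax → 5:07 AM UTC.
Add 12 hours and 20 minutes leg 3 → 5:27 PM UTC.
Add 1 hour 38 minutes layover in Brisbane → 7:05 PM UTC.
Add 14 hours and 38 minutes leg 4 → 9:43 AM UTC (Jan 22).
Montevideo is UTC−3:00, so local arrival = 9:43 AM − 3:00 = 6:43 AM on Jan 22.

6:43 AM on January 22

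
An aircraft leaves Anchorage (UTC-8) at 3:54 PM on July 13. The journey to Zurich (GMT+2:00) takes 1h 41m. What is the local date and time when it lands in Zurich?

Convert departure to UTC: 3:54 PM + 8:00 = 11:54 PM UTC on Jul 13.
Add 1 hour and 41 minutes travel time → 1:35 AM UTC (Jul 14).
Zurich is UTC+2:00, so local arrival = 1:35 AM + 2:00 = 3:35 AM on Jul 14.

3:35 AM on July 14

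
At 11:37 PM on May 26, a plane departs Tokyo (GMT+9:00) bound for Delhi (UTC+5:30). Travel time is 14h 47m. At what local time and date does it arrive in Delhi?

10:54 AM on May 27

Delhi is 3:30 behind Tokyo.
After 14 hours and 47 minutes it is 2:24 PM (May 27) in Tokyo.
Shift by the zone difference: 2:24 PM − 3:30 = 10:54 AM on May 27 in Delhi.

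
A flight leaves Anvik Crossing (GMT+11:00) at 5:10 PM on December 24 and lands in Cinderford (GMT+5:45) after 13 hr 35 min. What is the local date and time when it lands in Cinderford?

1:30 AM on Dec 25

Convert departure to UTC: 5:10 PM − 11:00 = 6:10 AM UTC on Dec 24.
Add 13 hours and 35 minutes travel time → 7:45 PM UTC.
Cinderford is UTC+5:45, so local arrival = 7:45 PM + 5:45 = 1:30 AM on Dec 25.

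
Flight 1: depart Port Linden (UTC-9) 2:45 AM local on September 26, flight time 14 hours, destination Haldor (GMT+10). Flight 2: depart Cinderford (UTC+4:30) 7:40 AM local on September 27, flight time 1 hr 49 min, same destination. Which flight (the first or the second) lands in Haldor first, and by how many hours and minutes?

Flight 1 in UTC: 2:45 AM + 9:00 = 11:45 AM on Sep 26.
+14 hours → arrive 1:45 AM UTC on Sep 27.
Flight 2 in UTC: 7:40 AM − 4:30 = 3:10 AM on Sep 27.
+1 hour and 49 minutes → arrive 4:59 AM UTC on Sep 27.
Flight 1 lands earlier by 3 hours 14 minutes.

the first, by 3 hours 14 minutes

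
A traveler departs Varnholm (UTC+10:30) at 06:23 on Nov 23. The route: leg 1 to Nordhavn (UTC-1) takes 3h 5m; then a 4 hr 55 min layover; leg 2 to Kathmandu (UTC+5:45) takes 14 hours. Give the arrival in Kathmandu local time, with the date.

Convert departure to UTC: 06:23 − 10:30 = 19:53 UTC on Nov 22.
Add 3 hours and 5 minutes leg 1 → 22:58 UTC.
Add 4 hours 55 minutes layover in Nordhavn → 03:53 UTC (Nov 23).
Add 14 hours leg 2 → 17:53 UTC.
Kathmandu is UTC+5:45, so local arrival = 17:53 + 5:45 = 23:38 on Nov 23.

23:38 on November 23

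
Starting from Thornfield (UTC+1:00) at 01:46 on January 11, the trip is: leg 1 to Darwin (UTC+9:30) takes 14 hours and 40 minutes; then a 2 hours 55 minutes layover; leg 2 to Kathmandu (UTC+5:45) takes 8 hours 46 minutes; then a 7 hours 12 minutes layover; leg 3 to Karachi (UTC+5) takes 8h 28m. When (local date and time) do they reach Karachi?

Convert departure to UTC: 01:46 − 1:00 = 00:46 UTC on Jan 11.
Add 14 hours and 40 minutes leg 1 → 15:26 UTC.
Add 2 hours and 55 minutes layover in Darwin → 18:21 UTC.
Add 8 hours and 46 minutes leg 2 → 03:07 UTC (Jan 12).
Add 7 hours and 12 minutes layover in Kathmandu → 10:19 UTC.
Add 8 hours and 28 minutes leg 3 → 18:47 UTC.
Karachi is UTC+5:00, so local arrival = 18:47 + 5:00 = 23:47 on Jan 12.

23:47 on January 12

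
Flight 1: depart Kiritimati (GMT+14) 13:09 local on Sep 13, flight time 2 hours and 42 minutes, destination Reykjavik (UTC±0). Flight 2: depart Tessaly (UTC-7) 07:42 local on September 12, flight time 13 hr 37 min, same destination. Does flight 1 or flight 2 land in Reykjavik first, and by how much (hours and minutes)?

Flight 1 in UTC: 13:09 − 14:00 = 23:09 on Sep 12.
+2 hours and 42 minutes → arrive 01:51 UTC on Sep 13.
Flight 2 in UTC: 07:42 + 7:00 = 14:42 on Sep 12.
+13 hours and 37 minutes → arrive 04:19 UTC on Sep 13.
Flight 1 lands earlier by 2 hours 28 minutes.

the first, by 2 hours 28 minutes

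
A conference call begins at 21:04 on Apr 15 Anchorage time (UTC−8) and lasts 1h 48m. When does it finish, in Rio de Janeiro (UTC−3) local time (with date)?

Convert start to UTC: 21:04 + 8:00 = 05:04 UTC on Apr 16.
Add 1 hour 48 minutes duration → 06:52 UTC.
Rio de Janeiro is UTC−3:00, so local end time = 06:52 − 3:00 = 03:52 on Apr 16.

03:52 on April 16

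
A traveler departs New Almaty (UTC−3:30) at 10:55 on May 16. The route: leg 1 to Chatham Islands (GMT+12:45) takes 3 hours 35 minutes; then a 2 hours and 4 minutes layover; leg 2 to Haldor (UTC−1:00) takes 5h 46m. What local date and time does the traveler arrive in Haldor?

00:50 on May 17

Convert departure to UTC: 10:55 + 3:30 = 14:25 UTC on May 16.
Add 3 hours 35 minutes leg 1 → 18:00 UTC.
Add 2 hours 4 minutes layover in Chatham Islands → 20:04 UTC.
Add 5 hours 46 minutes leg 2 → 01:50 UTC (May 17).
Haldor is UTC−1:00, so local arrival = 01:50 − 1:00 = 00:50 on May 17.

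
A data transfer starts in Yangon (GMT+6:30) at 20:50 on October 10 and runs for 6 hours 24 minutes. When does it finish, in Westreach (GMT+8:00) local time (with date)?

04:44 on Oct 11

Convert start to UTC: 20:50 − 6:30 = 14:20 UTC on Oct 10.
Add 6 hours and 24 minutes duration → 20:44 UTC.
Westreach is UTC+8:00, so local end time = 20:44 + 8:00 = 04:44 on Oct 11.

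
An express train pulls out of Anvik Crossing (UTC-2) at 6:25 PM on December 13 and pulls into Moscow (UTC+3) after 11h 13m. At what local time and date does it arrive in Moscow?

Convert departure to UTC: 6:25 PM + 2:00 = 8:25 PM UTC on Dec 13.
Add 11 hours 13 minutes travel time → 7:38 AM UTC (Dec 14).
Moscow is UTC+3:00, so local arrival = 7:38 AM + 3:00 = 10:38 AM on Dec 14.

10:38 AM on December 14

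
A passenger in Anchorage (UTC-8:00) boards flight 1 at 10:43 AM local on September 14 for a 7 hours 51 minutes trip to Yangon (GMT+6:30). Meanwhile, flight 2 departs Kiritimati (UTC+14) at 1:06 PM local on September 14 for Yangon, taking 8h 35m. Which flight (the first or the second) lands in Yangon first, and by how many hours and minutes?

Flight 1 in UTC: 10:43 AM + 8:00 = 6:43 PM on Sep 14.
+7 hours and 51 minutes → arrive 2:34 AM UTC on Sep 15.
Flight 2 in UTC: 1:06 PM − 14:00 = 11:06 PM on Sep 13.
+8 hours and 35 minutes → arrive 7:41 AM UTC on Sep 14.
Flight 2 lands earlier by 18 hours 53 minutes.

the second, by 18 hours 53 minutes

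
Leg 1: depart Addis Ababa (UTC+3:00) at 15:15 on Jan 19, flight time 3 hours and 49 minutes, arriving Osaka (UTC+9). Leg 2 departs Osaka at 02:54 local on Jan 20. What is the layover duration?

Convert departure to UTC: 15:15 − 3:00 = 12:15 UTC on Jan 19.
Add 3 hours 49 minutes flight time → 16:04 UTC.
Osaka is UTC+9:00, so local arrival = 16:04 + 9:00 = 01:04 on Jan 20.
Layover = 02:54 − 01:04 = 1 hour 50 minutes.

1 hour 50 minutes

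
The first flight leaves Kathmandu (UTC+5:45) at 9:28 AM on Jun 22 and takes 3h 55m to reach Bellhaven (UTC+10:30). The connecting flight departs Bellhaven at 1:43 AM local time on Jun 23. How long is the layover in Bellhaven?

Convert departure to UTC: 9:28 AM − 5:45 = 3:43 AM UTC on Jun 22.
Add 3 hours 55 minutes flight time → 7:38 AM UTC.
Bellhaven is UTC+10:30, so local arrival = 7:38 AM + 10:30 = 6:08 PM on Jun 22.
Layover = 1:43 AM − 6:08 PM (+1 day) = 7 hours 35 minutes.

7 hours 35 minutes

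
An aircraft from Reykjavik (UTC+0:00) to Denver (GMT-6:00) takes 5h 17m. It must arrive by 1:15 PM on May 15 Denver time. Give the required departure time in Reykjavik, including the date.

1:58 PM on May 15

Target arrival in UTC: 1:15 PM + 6:00 = 7:15 PM on May 15.
Subtract 5 hours 17 minutes → departure 1:58 PM UTC on May 15.
Reykjavik is UTC+0, so departure is 1:58 PM on May 15.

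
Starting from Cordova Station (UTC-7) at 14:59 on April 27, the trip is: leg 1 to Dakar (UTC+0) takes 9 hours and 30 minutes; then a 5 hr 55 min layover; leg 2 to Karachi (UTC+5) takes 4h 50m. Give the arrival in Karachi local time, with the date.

Convert departure to UTC: 14:59 + 7:00 = 21:59 UTC on Apr 27.
Add 9 hours and 30 minutes leg 1 → 07:29 UTC (Apr 28).
Add 5 hours and 55 minutes layover in Dakar → 13:24 UTC.
Add 4 hours 50 minutes leg 2 → 18:14 UTC.
Karachi is UTC+5:00, so local arrival = 18:14 + 5:00 = 23:14 on Apr 28.

23:14 on April 28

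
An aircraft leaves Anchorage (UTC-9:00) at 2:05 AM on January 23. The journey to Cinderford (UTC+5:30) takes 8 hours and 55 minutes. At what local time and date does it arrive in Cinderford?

1:30 AM on January 24

Convert departure to UTC: 2:05 AM + 9:00 = 11:05 AM UTC on Jan 23.
Add 8 hours and 55 minutes travel time → 8:00 PM UTC.
Cinderford is UTC+5:30, so local arrival = 8:00 PM + 5:30 = 1:30 AM on Jan 24.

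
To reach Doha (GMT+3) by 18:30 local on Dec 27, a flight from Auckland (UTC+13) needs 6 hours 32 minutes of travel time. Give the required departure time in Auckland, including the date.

21:58 on December 27

Target arrival in UTC: 18:30 − 3:00 = 15:30 on Dec 27.
Subtract 6 hours and 32 minutes → departure 08:58 UTC on Dec 27.
Auckland is UTC+13:00: 08:58 + 13:00 = 21:58 on Dec 27.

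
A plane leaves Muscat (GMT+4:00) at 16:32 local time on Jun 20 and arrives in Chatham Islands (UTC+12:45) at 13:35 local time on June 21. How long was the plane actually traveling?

12 hours 18 minutes

Departure in UTC: 16:32 − 4:00 = 12:32 on Jun 20.
Arrival in UTC: 13:35 − 12:45 = 00:50 on Jun 21.
Elapsed = 00:50 − 12:32 (+1 day) = 12 hours 18 minutes.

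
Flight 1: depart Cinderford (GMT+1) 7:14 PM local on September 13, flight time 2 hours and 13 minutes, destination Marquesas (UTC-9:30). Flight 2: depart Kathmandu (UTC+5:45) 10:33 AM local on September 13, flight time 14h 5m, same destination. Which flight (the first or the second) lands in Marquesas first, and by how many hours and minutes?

Flight 1 in UTC: 7:14 PM − 1:00 = 6:14 PM on Sep 13.
+2 hours 13 minutes → arrive 8:27 PM UTC on Sep 13.
Flight 2 in UTC: 10:33 AM − 5:45 = 4:48 AM on Sep 13.
+14 hours and 5 minutes → arrive 6:53 PM UTC on Sep 13.
Flight 2 lands earlier by 1 hour 34 minutes.

the second, by 1 hour 34 minutes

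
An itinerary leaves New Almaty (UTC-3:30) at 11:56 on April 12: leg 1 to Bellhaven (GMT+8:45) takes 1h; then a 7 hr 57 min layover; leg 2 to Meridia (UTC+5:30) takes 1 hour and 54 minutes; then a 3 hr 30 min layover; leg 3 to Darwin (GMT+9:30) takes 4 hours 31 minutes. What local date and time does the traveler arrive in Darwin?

19:48 on April 13

Convert departure to UTC: 11:56 + 3:30 = 15:26 UTC on Apr 12.
Add 1 hour leg 1 → 16:26 UTC.
Add 7 hours 57 minutes layover in Bellhaven → 00:23 UTC (Apr 13).
Add 1 hour 54 minutes leg 2 → 02:17 UTC.
Add 3 hours 30 minutes layover in Meridia → 05:47 UTC.
Add 4 hours 31 minutes leg 3 → 10:18 UTC.
Darwin is UTC+9:30, so local arrival = 10:18 + 9:30 = 19:48 on Apr 13.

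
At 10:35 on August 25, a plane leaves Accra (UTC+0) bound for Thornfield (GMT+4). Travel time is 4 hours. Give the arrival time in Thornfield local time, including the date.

Thornfield is 4:00 ahead of Accra.
After 4 hours it is 14:35 in Accra.
Shift by the zone difference: 14:35 + 4:00 = 18:35 on Aug 25 in Thornfield.

18:35 on August 25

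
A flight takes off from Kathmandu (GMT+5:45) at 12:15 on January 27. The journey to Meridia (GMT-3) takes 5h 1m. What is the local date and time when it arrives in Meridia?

Convert departure to UTC: 12:15 − 5:45 = 06:30 UTC on Jan 27.
Add 5 hours 1 minute travel time → 11:31 UTC.
Meridia is UTC−3:00, so local arrival = 11:31 − 3:00 = 08:31 on Jan 27.

08:31 on January 27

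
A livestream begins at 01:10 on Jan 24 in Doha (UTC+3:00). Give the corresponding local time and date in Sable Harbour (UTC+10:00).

In UTC: 01:10 − 3:00 = 22:10 on Jan 23.
Sable Harbour is UTC+10:00: 22:10 + 10:00 = 08:10 on Jan 24.

08:10 on Jan 24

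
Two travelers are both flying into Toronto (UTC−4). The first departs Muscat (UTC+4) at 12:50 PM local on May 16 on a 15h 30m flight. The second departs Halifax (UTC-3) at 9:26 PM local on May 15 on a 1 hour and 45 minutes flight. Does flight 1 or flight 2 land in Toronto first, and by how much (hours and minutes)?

the second, by 22 hours 9 minutes

Flight 1 in UTC: 12:50 PM − 4:00 = 8:50 AM on May 16.
+15 hours and 30 minutes → arrive 12:20 AM UTC on May 17.
Flight 2 in UTC: 9:26 PM + 3:00 = 12:26 AM on May 16.
+1 hour 45 minutes → arrive 2:11 AM UTC on May 16.
Flight 2 lands earlier by 22 hours 9 minutes.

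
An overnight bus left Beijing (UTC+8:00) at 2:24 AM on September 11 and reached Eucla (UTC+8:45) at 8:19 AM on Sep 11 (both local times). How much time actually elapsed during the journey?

5 hours 10 minutes

Departure in UTC: 2:24 AM − 8:00 = 6:24 PM on Sep 10.
Arrival in UTC: 8:19 AM − 8:45 = 11:34 PM on Sep 10.
Elapsed = 11:34 PM − 6:24 PM = 5 hours 10 minutes.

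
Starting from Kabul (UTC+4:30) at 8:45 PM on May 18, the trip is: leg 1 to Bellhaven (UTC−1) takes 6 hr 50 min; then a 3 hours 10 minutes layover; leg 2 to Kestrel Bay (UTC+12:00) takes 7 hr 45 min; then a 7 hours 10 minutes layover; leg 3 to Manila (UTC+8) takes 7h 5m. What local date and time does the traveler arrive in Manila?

Convert departure to UTC: 8:45 PM − 4:30 = 4:15 PM UTC on May 18.
Add 6 hours 50 minutes leg 1 → 11:05 PM UTC.
Add 3 hours 10 minutes layover in Bellhaven → 2:15 AM UTC (May 19).
Add 7 hours and 45 minutes leg 2 → 10:00 AM UTC.
Add 7 hours 10 minutes layover in Kestrel Bay → 5:10 PM UTC.
Add 7 hours and 5 minutes leg 3 → 12:15 AM UTC (May 20).
Manila is UTC+8:00, so local arrival = 12:15 AM + 8:00 = 8:15 AM on May 20.

8:15 AM on May 20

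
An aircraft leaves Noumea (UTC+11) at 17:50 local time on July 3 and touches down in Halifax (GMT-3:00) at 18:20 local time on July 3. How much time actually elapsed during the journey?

14 hours 30 minutes

Halifax is 14:00 behind Noumea.
Clock-face elapsed time (ignoring zones) is 30 minutes.
Actual elapsed = 30 minutes + 14:00 = 14 hours 30 minutes.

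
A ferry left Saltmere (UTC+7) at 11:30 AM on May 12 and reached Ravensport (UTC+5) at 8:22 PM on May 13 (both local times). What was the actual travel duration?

34 hours 52 minutes

Departure in UTC: 11:30 AM − 7:00 = 4:30 AM on May 12.
Arrival in UTC: 8:22 PM − 5:00 = 3:22 PM on May 13.
Elapsed = 3:22 PM − 4:30 AM (+1 day) = 34 hours 52 minutes.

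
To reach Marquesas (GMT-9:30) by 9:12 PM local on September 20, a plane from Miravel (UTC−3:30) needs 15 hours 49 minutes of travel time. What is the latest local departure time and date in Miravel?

Target arrival in UTC: 9:12 PM + 9:30 = 6:42 AM on Sep 21.
Subtract 15 hours and 49 minutes → departure 2:53 PM UTC on Sep 20.
Miravel is UTC−3:30: 2:53 PM − 3:30 = 11:23 AM on Sep 20.

11:23 AM on September 20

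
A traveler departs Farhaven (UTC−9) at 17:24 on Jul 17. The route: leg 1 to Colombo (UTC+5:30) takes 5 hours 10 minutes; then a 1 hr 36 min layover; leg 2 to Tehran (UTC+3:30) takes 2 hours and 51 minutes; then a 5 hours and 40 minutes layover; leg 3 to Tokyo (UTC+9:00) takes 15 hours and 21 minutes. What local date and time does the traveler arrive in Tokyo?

Convert departure to UTC: 17:24 + 9:00 = 02:24 UTC on Jul 18.
Add 5 hours and 10 minutes leg 1 → 07:34 UTC.
Add 1 hour 36 minutes layover in Colombo → 09:10 UTC.
Add 2 hours 51 minutes leg 2 → 12:01 UTC.
Add 5 hours 40 minutes layover in Tehran → 17:41 UTC.
Add 15 hours and 21 minutes leg 3 → 09:02 UTC (Jul 19).
Tokyo is UTC+9:00, so local arrival = 09:02 + 9:00 = 18:02 on Jul 19.

18:02 on July 19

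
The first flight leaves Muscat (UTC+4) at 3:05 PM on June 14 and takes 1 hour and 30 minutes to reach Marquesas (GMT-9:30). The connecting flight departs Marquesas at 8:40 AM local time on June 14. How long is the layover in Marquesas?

Convert departure to UTC: 3:05 PM − 4:00 = 11:05 AM UTC on Jun 14.
Add 1 hour 30 minutes flight time → 12:35 PM UTC.
Marquesas is UTC−9:30, so local arrival = 12:35 PM − 9:30 = 3:05 AM on Jun 14.
Layover = 8:40 AM − 3:05 AM = 5 hours 35 minutes.

5 hours 35 minutes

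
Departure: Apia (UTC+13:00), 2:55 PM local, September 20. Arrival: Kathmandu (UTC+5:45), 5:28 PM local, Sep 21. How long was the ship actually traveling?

33 hours 48 minutes

Departure in UTC: 2:55 PM − 13:00 = 1:55 AM on Sep 20.
Arrival in UTC: 5:28 PM − 5:45 = 11:43 AM on Sep 21.
Elapsed = 11:43 AM − 1:55 AM (+1 day) = 33 hours 48 minutes.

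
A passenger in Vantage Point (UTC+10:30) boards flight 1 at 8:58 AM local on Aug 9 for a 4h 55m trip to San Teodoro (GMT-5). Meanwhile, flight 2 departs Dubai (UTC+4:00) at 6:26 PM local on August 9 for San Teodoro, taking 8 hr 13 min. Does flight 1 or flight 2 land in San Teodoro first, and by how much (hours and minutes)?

the first, by 19 hours 16 minutes

Flight 1 in UTC: 8:58 AM − 10:30 = 10:28 PM on Aug 8.
+4 hours and 55 minutes → arrive 3:23 AM UTC on Aug 9.
Flight 2 in UTC: 6:26 PM − 4:00 = 2:26 PM on Aug 9.
+8 hours and 13 minutes → arrive 10:39 PM UTC on Aug 9.
Flight 1 lands earlier by 19 hours 16 minutes.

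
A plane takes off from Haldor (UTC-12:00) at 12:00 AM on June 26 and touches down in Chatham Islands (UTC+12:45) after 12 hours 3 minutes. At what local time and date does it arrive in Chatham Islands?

12:48 PM on June 27

Chatham Islands is 24:45 ahead of Haldor.
After 12 hours 3 minutes it is 12:03 PM in Haldor.
Shift by the zone difference: 12:03 PM + 24:45 = 12:48 PM on Jun 27 in Chatham Islands.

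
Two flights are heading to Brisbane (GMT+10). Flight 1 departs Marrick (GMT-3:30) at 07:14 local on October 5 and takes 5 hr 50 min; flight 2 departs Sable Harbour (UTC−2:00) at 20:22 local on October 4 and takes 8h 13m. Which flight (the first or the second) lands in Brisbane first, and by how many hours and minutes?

the second, by 9 hours 59 minutes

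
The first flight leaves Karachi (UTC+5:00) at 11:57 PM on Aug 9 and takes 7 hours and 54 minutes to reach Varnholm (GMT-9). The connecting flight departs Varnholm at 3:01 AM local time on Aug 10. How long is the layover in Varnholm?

9 hours 10 minutes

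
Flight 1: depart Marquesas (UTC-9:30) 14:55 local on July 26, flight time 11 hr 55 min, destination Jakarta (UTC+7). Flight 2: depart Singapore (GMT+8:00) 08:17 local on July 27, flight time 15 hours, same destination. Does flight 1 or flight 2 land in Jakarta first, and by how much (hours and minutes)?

the first, by 2 hours 57 minutes

Flight 1 in UTC: 14:55 + 9:30 = 00:25 on Jul 27.
+11 hours 55 minutes → arrive 12:20 UTC on Jul 27.
Flight 2 in UTC: 08:17 − 8:00 = 00:17 on Jul 27.
+15 hours → arrive 15:17 UTC on Jul 27.
Flight 1 lands earlier by 2 hours 57 minutes.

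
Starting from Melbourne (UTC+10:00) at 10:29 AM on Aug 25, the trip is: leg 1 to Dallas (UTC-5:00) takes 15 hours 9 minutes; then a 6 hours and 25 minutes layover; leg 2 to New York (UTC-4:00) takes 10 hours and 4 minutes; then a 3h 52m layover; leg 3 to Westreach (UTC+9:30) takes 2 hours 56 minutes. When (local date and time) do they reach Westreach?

Convert departure to UTC: 10:29 AM − 10:00 = 12:29 AM UTC on Aug 25.
Add 15 hours 9 minutes leg 1 → 3:38 PM UTC.
Add 6 hours 25 minutes layover in Dallas → 10:03 PM UTC.
Add 10 hours and 4 minutes leg 2 → 8:07 AM UTC (Aug 26).
Add 3 hours and 52 minutes layover in New York → 11:59 AM UTC.
Add 2 hours 56 minutes leg 3 → 2:55 PM UTC.
Westreach is UTC+9:30, so local arrival = 2:55 PM + 9:30 = 12:25 AM on Aug 27.

12:25 AM on August 27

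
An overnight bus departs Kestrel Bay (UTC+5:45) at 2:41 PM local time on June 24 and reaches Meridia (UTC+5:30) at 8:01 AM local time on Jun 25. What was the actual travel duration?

Departure in UTC: 2:41 PM − 5:45 = 8:56 AM on Jun 24.
Arrival in UTC: 8:01 AM − 5:30 = 2:31 AM on Jun 25.
Elapsed = 2:31 AM − 8:56 AM (+1 day) = 17 hours 35 minutes.

17 hours 35 minutes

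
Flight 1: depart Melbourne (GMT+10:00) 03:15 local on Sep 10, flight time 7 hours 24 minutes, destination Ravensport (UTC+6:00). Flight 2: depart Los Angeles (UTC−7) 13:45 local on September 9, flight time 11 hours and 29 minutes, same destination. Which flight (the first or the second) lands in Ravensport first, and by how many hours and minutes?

Flight 1 in UTC: 03:15 − 10:00 = 17:15 on Sep 9.
+7 hours and 24 minutes → arrive 00:39 UTC on Sep 10.
Flight 2 in UTC: 13:45 + 7:00 = 20:45 on Sep 9.
+11 hours 29 minutes → arrive 08:14 UTC on Sep 10.
Flight 1 lands earlier by 7 hours 35 minutes.

the first, by 7 hours 35 minutes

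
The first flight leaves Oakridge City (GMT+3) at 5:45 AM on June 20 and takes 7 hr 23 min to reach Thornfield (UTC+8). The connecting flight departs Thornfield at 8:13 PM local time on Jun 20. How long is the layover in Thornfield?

2 hours 5 minutes

Convert departure to UTC: 5:45 AM − 3:00 = 2:45 AM UTC on Jun 20.
Add 7 hours and 23 minutes flight time → 10:08 AM UTC.
Thornfield is UTC+8:00, so local arrival = 10:08 AM + 8:00 = 6:08 PM on Jun 20.
Layover = 8:13 PM − 6:08 PM = 2 hours 5 minutes.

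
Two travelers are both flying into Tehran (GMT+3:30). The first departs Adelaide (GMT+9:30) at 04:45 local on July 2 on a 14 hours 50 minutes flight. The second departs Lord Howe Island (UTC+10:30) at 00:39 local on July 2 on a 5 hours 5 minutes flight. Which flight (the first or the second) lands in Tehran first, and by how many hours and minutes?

the second, by 14 hours 51 minutes

Flight 1 in UTC: 04:45 − 9:30 = 19:15 on Jul 1.
+14 hours 50 minutes → arrive 10:05 UTC on Jul 2.
Flight 2 in UTC: 00:39 − 10:30 = 14:09 on Jul 1.
+5 hours 5 minutes → arrive 19:14 UTC on Jul 1.
Flight 2 lands earlier by 14 hours 51 minutes.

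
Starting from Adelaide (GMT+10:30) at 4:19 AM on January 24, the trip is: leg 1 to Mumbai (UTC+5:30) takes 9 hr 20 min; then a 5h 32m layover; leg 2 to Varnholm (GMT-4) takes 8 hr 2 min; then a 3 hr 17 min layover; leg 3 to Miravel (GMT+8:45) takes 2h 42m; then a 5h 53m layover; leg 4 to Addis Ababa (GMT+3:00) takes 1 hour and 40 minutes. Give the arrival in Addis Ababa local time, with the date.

Convert departure to UTC: 4:19 AM − 10:30 = 5:49 PM UTC on Jan 23.
Add 9 hours and 20 minutes leg 1 → 3:09 AM UTC (Jan 24).
Add 5 hours 32 minutes layover in Mumbai → 8:41 AM UTC.
Add 8 hours and 2 minutes leg 2 → 4:43 PM UTC.
Add 3 hours and 17 minutes layover in Varnholm → 8:00 PM UTC.
Add 2 hours 42 minutes leg 3 → 10:42 PM UTC.
Add 5 hours 53 minutes layover in Miravel → 4:35 AM UTC (Jan 25).
Add 1 hour 40 minutes leg 4 → 6:15 AM UTC.
Addis Ababa is UTC+3:00, so local arrival = 6:15 AM + 3:00 = 9:15 AM on Jan 25.

9:15 AM on January 25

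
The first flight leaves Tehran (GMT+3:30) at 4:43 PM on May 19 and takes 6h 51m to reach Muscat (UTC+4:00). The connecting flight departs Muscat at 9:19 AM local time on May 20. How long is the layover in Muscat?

Convert departure to UTC: 4:43 PM − 3:30 = 1:13 PM UTC on May 19.
Add 6 hours and 51 minutes flight time → 8:04 PM UTC.
Muscat is UTC+4:00, so local arrival = 8:04 PM + 4:00 = 12:04 AM on May 20.
Layover = 9:19 AM − 12:04 AM = 9 hours 15 minutes.

9 hours 15 minutes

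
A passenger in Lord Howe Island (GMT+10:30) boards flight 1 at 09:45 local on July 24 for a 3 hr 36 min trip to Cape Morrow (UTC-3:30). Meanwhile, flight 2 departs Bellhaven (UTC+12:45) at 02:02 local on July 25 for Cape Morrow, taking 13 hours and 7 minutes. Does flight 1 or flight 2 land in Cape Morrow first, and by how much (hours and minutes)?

Flight 1 in UTC: 09:45 − 10:30 = 23:15 on Jul 23.
+3 hours 36 minutes → arrive 02:51 UTC on Jul 24.
Flight 2 in UTC: 02:02 − 12:45 = 13:17 on Jul 24.
+13 hours 7 minutes → arrive 02:24 UTC on Jul 25.
Flight 1 lands earlier by 23 hours 33 minutes.

the first, by 23 hours 33 minutes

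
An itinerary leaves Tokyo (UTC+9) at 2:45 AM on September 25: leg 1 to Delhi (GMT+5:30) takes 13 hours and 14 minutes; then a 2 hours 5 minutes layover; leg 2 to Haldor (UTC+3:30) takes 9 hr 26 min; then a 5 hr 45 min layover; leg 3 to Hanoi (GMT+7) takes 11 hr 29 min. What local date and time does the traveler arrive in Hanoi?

Convert departure to UTC: 2:45 AM − 9:00 = 5:45 PM UTC on Sep 24.
Add 13 hours and 14 minutes leg 1 → 6:59 AM UTC (Sep 25).
Add 2 hours and 5 minutes layover in Delhi → 9:04 AM UTC.
Add 9 hours 26 minutes leg 2 → 6:30 PM UTC.
Add 5 hours and 45 minutes layover in Haldor → 12:15 AM UTC (Sep 26).
Add 11 hours and 29 minutes leg 3 → 11:44 AM UTC.
Hanoi is UTC+7:00, so local arrival = 11:44 AM + 7:00 = 6:44 PM on Sep 26.

6:44 PM on Sep 26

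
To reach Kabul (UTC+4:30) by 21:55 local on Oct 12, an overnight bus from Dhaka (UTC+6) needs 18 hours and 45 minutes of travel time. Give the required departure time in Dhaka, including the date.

04:40 on Oct 12

Target arrival in UTC: 21:55 − 4:30 = 17:25 on Oct 12.
Subtract 18 hours 45 minutes → departure 22:40 UTC on Oct 11.
Dhaka is UTC+6:00: 22:40 + 6:00 = 04:40 on Oct 12.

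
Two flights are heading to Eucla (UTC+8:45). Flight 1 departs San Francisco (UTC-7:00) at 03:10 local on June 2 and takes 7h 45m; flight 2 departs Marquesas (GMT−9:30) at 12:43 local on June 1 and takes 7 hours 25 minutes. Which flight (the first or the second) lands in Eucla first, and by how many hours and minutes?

Flight 1 in UTC: 03:10 + 7:00 = 10:10 on Jun 2.
+7 hours and 45 minutes → arrive 17:55 UTC on Jun 2.
Flight 2 in UTC: 12:43 + 9:30 = 22:13 on Jun 1.
+7 hours 25 minutes → arrive 05:38 UTC on Jun 2.
Flight 2 lands earlier by 12 hours 17 minutes.

the second, by 12 hours 17 minutes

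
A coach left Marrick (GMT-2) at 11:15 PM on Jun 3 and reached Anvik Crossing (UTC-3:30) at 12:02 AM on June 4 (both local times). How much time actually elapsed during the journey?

2 hours 17 minutes

Departure in UTC: 11:15 PM + 2:00 = 1:15 AM on Jun 4.
Arrival in UTC: 12:02 AM + 3:30 = 3:32 AM on Jun 4.
Elapsed = 3:32 AM − 1:15 AM = 2 hours 17 minutes.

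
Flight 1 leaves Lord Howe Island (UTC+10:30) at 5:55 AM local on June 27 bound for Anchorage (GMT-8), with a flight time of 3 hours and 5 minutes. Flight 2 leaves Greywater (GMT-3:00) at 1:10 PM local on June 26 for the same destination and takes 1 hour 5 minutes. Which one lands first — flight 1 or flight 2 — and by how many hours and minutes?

the second, by 5 hours 15 minutes

Flight 1 in UTC: 5:55 AM − 10:30 = 7:25 PM on Jun 26.
+3 hours and 5 minutes → arrive 10:30 PM UTC on Jun 26.
Flight 2 in UTC: 1:10 PM + 3:00 = 4:10 PM on Jun 26.
+1 hour and 5 minutes → arrive 5:15 PM UTC on Jun 26.
Flight 2 lands earlier by 5 hours 15 minutes.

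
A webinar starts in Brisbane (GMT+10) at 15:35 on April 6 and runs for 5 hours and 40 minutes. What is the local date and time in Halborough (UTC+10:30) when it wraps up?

Convert start to UTC: 15:35 − 10:00 = 05:35 UTC on Apr 6.
Add 5 hours 40 minutes duration → 11:15 UTC.
Halborough is UTC+10:30, so local end time = 11:15 + 10:30 = 21:45 on Apr 6.

21:45 on Apr 6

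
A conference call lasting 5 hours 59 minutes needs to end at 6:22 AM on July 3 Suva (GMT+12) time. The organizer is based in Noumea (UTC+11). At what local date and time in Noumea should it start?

11:23 PM on July 2

Target end time in UTC: 6:22 AM − 12:00 = 6:22 PM on Jul 2.
Subtract 5 hours 59 minutes → start 12:23 PM UTC on Jul 2.
Noumea is UTC+11:00: 12:23 PM + 11:00 = 11:23 PM on Jul 2.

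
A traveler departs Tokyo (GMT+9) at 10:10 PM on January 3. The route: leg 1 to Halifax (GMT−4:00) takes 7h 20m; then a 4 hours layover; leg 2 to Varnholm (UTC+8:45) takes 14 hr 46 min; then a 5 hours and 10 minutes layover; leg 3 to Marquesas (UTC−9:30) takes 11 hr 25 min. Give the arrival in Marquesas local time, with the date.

10:21 PM on January 4

Convert departure to UTC: 10:10 PM − 9:00 = 1:10 PM UTC on Jan 3.
Add 7 hours 20 minutes leg 1 → 8:30 PM UTC.
Add 4 hours layover in Halifax → 12:30 AM UTC (Jan 4).
Add 14 hours 46 minutes leg 2 → 3:16 PM UTC.
Add 5 hours and 10 minutes layover in Varnholm → 8:26 PM UTC.
Add 11 hours and 25 minutes leg 3 → 7:51 AM UTC (Jan 5).
Marquesas is UTC−9:30, so local arrival = 7:51 AM − 9:30 = 10:21 PM on Jan 4.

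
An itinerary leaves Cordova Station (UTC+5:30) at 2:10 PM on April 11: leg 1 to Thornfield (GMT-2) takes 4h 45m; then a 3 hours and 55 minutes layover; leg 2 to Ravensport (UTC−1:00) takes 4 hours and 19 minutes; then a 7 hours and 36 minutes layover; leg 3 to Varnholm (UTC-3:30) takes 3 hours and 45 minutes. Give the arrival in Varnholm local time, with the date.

5:30 AM on April 12

Convert departure to UTC: 2:10 PM − 5:30 = 8:40 AM UTC on Apr 11.
Add 4 hours 45 minutes leg 1 → 1:25 PM UTC.
Add 3 hours and 55 minutes layover in Thornfield → 5:20 PM UTC.
Add 4 hours 19 minutes leg 2 → 9:39 PM UTC.
Add 7 hours 36 minutes layover in Ravensport → 5:15 AM UTC (Apr 12).
Add 3 hours and 45 minutes leg 3 → 9:00 AM UTC.
Varnholm is UTC−3:30, so local arrival = 9:00 AM − 3:30 = 5:30 AM on Apr 12.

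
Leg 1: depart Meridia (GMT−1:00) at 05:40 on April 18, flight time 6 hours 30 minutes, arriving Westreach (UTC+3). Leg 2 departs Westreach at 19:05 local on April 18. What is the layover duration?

2 hours 55 minutes

Convert departure to UTC: 05:40 + 1:00 = 06:40 UTC on Apr 18.
Add 6 hours 30 minutes flight time → 13:10 UTC.
Westreach is UTC+3:00, so local arrival = 13:10 + 3:00 = 16:10 on Apr 18.
Layover = 19:05 − 16:10 = 2 hours 55 minutes.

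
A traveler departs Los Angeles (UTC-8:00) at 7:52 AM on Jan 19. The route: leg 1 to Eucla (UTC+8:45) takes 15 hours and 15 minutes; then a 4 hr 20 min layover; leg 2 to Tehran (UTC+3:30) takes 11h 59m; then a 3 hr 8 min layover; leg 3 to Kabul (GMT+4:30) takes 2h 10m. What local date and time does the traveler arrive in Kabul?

9:14 AM on Jan 21

Convert departure to UTC: 7:52 AM + 8:00 = 3:52 PM UTC on Jan 19.
Add 15 hours and 15 minutes leg 1 → 7:07 AM UTC (Jan 20).
Add 4 hours 20 minutes layover in Eucla → 11:27 AM UTC.
Add 11 hours and 59 minutes leg 2 → 11:26 PM UTC.
Add 3 hours and 8 minutes layover in Tehran → 2:34 AM UTC (Jan 21).
Add 2 hours and 10 minutes leg 3 → 4:44 AM UTC.
Kabul is UTC+4:30, so local arrival = 4:44 AM + 4:30 = 9:14 AM on Jan 21.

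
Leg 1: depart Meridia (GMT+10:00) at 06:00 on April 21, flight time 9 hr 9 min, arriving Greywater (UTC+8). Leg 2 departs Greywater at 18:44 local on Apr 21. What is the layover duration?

Convert departure to UTC: 06:00 − 10:00 = 20:00 UTC on Apr 20.
Add 9 hours and 9 minutes flight time → 05:09 UTC (Apr 21).
Greywater is UTC+8:00, so local arrival = 05:09 + 8:00 = 13:09 on Apr 21.
Layover = 18:44 − 13:09 = 5 hours 35 minutes.

5 hours 35 minutes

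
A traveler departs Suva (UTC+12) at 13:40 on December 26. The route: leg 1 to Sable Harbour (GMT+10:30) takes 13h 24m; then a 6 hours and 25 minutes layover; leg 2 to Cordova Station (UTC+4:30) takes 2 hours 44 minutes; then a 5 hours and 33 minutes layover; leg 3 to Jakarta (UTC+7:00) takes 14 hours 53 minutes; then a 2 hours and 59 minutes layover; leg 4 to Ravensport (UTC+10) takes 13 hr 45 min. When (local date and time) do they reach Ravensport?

23:23 on December 28

Convert departure to UTC: 13:40 − 12:00 = 01:40 UTC on Dec 26.
Add 13 hours and 24 minutes leg 1 → 15:04 UTC.
Add 6 hours and 25 minutes layover in Sable Harbour → 21:29 UTC.
Add 2 hours and 44 minutes leg 2 → 00:13 UTC (Dec 27).
Add 5 hours 33 minutes layover in Cordova Station → 05:46 UTC.
Add 14 hours and 53 minutes leg 3 → 20:39 UTC.
Add 2 hours and 59 minutes layover in Jakarta → 23:38 UTC.
Add 13 hours 45 minutes leg 4 → 13:23 UTC (Dec 28).
Ravensport is UTC+10:00, so local arrival = 13:23 + 10:00 = 23:23 on Dec 28.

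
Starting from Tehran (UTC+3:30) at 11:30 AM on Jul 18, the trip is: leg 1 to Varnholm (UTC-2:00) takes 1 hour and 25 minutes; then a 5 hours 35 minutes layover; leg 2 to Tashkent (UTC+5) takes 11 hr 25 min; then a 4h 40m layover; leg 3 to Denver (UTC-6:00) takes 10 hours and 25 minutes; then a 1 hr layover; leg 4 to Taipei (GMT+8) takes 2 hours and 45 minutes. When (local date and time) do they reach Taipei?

5:15 AM on Jul 20

Convert departure to UTC: 11:30 AM − 3:30 = 8:00 AM UTC on Jul 18.
Add 1 hour and 25 minutes leg 1 → 9:25 AM UTC.
Add 5 hours and 35 minutes layover in Varnholm → 3:00 PM UTC.
Add 11 hours 25 minutes leg 2 → 2:25 AM UTC (Jul 19).
Add 4 hours and 40 minutes layover in Tashkent → 7:05 AM UTC.
Add 10 hours 25 minutes leg 3 → 5:30 PM UTC.
Add 1 hour layover in Denver → 6:30 PM UTC.
Add 2 hours and 45 minutes leg 4 → 9:15 PM UTC.
Taipei is UTC+8:00, so local arrival = 9:15 PM + 8:00 = 5:15 AM on Jul 20.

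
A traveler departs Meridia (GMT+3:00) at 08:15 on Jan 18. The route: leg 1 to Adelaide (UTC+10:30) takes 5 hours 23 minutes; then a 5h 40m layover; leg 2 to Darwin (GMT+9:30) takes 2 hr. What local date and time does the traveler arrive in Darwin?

03:48 on January 19

Convert departure to UTC: 08:15 − 3:00 = 05:15 UTC on Jan 18.
Add 5 hours 23 minutes leg 1 → 10:38 UTC.
Add 5 hours and 40 minutes layover in Adelaide → 16:18 UTC.
Add 2 hours leg 2 → 18:18 UTC.
Darwin is UTC+9:30, so local arrival = 18:18 + 9:30 = 03:48 on Jan 19.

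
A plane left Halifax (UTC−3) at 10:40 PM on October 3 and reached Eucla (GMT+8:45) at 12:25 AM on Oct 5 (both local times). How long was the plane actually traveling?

Departure in UTC: 10:40 PM + 3:00 = 1:40 AM on Oct 4.
Arrival in UTC: 12:25 AM − 8:45 = 3:40 PM on Oct 4.
Elapsed = 3:40 PM − 1:40 AM = 14 hours.

14 hours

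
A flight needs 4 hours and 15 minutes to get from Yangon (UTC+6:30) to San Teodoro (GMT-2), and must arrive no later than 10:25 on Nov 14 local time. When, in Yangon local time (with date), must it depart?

14:40 on November 14

Target arrival in UTC: 10:25 + 2:00 = 12:25 on Nov 14.
Subtract 4 hours and 15 minutes → departure 08:10 UTC on Nov 14.
Yangon is UTC+6:30: 08:10 + 6:30 = 14:40 on Nov 14.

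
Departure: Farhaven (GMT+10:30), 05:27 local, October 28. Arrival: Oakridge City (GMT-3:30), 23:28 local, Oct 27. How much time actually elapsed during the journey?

8 hours 1 minute

Oakridge City is 14:00 behind Farhaven.
Clock-face elapsed time (ignoring zones) is −5 hours 59 minutes.
Actual elapsed = −5 hours 59 minutes + 14:00 = 8 hours 1 minute.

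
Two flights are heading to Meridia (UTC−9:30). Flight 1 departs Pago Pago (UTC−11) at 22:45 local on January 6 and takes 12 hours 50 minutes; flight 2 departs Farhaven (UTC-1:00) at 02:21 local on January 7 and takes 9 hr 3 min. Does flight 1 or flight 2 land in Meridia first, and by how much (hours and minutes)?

the second, by 10 hours 11 minutes

Flight 1 in UTC: 22:45 + 11:00 = 09:45 on Jan 7.
+12 hours and 50 minutes → arrive 22:35 UTC on Jan 7.
Flight 2 in UTC: 02:21 + 1:00 = 03:21 on Jan 7.
+9 hours and 3 minutes → arrive 12:24 UTC on Jan 7.
Flight 2 lands earlier by 10 hours 11 minutes.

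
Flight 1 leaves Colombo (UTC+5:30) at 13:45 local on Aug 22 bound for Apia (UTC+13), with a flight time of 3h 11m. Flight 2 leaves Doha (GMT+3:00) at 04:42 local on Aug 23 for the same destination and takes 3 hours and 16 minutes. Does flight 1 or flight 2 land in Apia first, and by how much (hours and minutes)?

Flight 1 in UTC: 13:45 − 5:30 = 08:15 on Aug 22.
+3 hours and 11 minutes → arrive 11:26 UTC on Aug 22.
Flight 2 in UTC: 04:42 − 3:00 = 01:42 on Aug 23.
+3 hours 16 minutes → arrive 04:58 UTC on Aug 23.
Flight 1 lands earlier by 17 hours 32 minutes.

the first, by 17 hours 32 minutes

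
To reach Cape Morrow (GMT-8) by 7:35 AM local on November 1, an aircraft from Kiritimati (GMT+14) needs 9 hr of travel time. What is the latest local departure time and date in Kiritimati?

8:35 PM on November 1

Target arrival in UTC: 7:35 AM + 8:00 = 3:35 PM on Nov 1.
Subtract 9 hours → departure 6:35 AM UTC on Nov 1.
Kiritimati is UTC+14:00: 6:35 AM + 14:00 = 8:35 PM on Nov 1.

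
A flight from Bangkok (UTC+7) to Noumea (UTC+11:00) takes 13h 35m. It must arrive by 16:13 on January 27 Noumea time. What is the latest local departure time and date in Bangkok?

Target arrival in UTC: 16:13 − 11:00 = 05:13 on Jan 27.
Subtract 13 hours 35 minutes → departure 15:38 UTC on Jan 26.
Bangkok is UTC+7:00: 15:38 + 7:00 = 22:38 on Jan 26.

22:38 on January 26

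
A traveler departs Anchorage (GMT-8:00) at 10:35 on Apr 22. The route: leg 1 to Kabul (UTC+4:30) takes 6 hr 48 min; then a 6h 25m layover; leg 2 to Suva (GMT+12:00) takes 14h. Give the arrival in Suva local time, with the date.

Convert departure to UTC: 10:35 + 8:00 = 18:35 UTC on Apr 22.
Add 6 hours 48 minutes leg 1 → 01:23 UTC (Apr 23).
Add 6 hours and 25 minutes layover in Kabul → 07:48 UTC.
Add 14 hours leg 2 → 21:48 UTC.
Suva is UTC+12:00, so local arrival = 21:48 + 12:00 = 09:48 on Apr 24.

09:48 on April 24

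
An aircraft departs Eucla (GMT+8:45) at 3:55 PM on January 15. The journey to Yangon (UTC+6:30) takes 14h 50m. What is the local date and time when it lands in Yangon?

Yangon is 2:15 behind Eucla.
After 14 hours 50 minutes it is 6:45 AM (Jan 16) in Eucla.
Shift by the zone difference: 6:45 AM − 2:15 = 4:30 AM on Jan 16 in Yangon.

4:30 AM on Jan 16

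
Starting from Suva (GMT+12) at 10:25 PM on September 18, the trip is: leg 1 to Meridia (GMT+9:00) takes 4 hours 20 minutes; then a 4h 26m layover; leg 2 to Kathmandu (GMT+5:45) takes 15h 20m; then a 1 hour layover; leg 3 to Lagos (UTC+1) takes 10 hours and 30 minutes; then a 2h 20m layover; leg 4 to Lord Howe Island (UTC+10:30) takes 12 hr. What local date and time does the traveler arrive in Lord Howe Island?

Convert departure to UTC: 10:25 PM − 12:00 = 10:25 AM UTC on Sep 18.
Add 4 hours and 20 minutes leg 1 → 2:45 PM UTC.
Add 4 hours 26 minutes layover in Meridia → 7:11 PM UTC.
Add 15 hours and 20 minutes leg 2 → 10:31 AM UTC (Sep 19).
Add 1 hour layover in Kathmandu → 11:31 AM UTC.
Add 10 hours and 30 minutes leg 3 → 10:01 PM UTC.
Add 2 hours and 20 minutes layover in Lagos → 12:21 AM UTC (Sep 20).
Add 12 hours leg 4 → 12:21 PM UTC.
Lord Howe Island is UTC+10:30, so local arrival = 12:21 PM + 10:30 = 10:51 PM on Sep 20.

10:51 PM on September 20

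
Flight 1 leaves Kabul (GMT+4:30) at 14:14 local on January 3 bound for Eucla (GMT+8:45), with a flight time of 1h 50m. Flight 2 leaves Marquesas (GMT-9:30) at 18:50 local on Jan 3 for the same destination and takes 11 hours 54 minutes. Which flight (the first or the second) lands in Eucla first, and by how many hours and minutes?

the first, by 28 hours 40 minutes

Flight 1 in UTC: 14:14 − 4:30 = 09:44 on Jan 3.
+1 hour 50 minutes → arrive 11:34 UTC on Jan 3.
Flight 2 in UTC: 18:50 + 9:30 = 04:20 on Jan 4.
+11 hours and 54 minutes → arrive 16:14 UTC on Jan 4.
Flight 1 lands earlier by 28 hours 40 minutes.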